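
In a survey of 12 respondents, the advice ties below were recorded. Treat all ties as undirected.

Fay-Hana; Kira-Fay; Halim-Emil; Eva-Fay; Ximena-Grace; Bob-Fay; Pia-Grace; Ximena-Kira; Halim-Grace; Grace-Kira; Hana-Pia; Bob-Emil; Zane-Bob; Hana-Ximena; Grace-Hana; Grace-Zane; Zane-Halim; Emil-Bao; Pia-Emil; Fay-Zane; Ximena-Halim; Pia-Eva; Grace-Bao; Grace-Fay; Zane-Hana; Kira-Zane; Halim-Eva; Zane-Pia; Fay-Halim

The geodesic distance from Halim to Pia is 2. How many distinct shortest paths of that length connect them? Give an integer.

4

The shortest distance is 2. The length-2 paths are: Halim–Emil–Pia; Halim–Eva–Pia; Halim–Grace–Pia; Halim–Zane–Pia.
That gives 4 distinct shortest paths.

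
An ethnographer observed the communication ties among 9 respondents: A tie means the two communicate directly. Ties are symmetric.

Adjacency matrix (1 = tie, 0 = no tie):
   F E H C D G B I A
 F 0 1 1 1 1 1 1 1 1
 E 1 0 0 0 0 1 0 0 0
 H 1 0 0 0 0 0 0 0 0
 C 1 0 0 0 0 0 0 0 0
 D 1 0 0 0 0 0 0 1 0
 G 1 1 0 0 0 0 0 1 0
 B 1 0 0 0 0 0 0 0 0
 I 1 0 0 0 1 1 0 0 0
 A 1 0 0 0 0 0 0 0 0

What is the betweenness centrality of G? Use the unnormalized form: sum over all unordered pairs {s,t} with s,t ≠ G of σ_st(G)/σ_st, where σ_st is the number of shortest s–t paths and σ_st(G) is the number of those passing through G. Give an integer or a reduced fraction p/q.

1/2

Pairs whose geodesics pass through G — E–I: 1/2.
All other pairs contribute 0.
Summing the contributions gives betweenness(G) = 1/2.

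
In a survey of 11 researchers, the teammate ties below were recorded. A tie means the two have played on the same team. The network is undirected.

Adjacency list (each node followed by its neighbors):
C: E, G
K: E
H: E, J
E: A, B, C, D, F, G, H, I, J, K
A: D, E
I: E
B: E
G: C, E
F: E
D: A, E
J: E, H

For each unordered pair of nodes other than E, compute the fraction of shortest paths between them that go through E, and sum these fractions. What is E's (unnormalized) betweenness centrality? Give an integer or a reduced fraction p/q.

42

Pairs whose geodesics pass through E — J–D: 1; J–I: 1; J–G: 1; J–B: 1; J–A: 1; J–F: 1; J–C: 1; J–K: 1; D–H: 1; D–I: 1; D–G: 1; D–B: 1; D–F: 1; D–C: 1 … (+28 more pairs).
All other pairs contribute 0.
Summing the contributions gives betweenness(E) = 42.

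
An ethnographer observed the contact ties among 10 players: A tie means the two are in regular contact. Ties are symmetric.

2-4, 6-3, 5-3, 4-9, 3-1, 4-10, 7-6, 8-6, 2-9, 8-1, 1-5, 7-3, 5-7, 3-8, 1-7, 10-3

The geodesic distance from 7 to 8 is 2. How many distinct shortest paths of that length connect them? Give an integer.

3

The shortest distance is 2. The length-2 paths are: 7–1–8; 7–3–8; 7–6–8.
That gives 3 distinct shortest paths.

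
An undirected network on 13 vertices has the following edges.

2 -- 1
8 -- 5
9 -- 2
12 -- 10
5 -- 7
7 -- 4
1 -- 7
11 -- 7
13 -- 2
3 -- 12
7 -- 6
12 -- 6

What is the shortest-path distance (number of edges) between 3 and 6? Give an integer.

One shortest route is 3 – 12 – 6, which uses 2 edges, and 3 and 6 are not directly tied, so nothing shorter exists. So d(3,6) = 2.

2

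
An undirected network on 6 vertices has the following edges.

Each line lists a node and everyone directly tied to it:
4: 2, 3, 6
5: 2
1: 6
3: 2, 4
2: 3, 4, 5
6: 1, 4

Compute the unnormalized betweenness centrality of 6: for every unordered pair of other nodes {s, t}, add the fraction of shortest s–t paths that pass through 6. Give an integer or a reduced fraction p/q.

4

Pairs whose geodesics pass through 6 — 3–1: 1; 2–1: 1; 4–1: 1; 1–5: 1.
All other pairs contribute 0.
Summing the contributions gives betweenness(6) = 4.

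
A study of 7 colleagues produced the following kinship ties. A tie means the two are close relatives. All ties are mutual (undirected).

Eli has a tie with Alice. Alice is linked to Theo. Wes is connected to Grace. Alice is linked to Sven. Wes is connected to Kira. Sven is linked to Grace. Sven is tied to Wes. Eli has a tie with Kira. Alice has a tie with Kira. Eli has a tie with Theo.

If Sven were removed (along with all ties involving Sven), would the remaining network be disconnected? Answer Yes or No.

Even without Sven, every remaining node can still reach every other (the residual graph is connected), so Sven is not a cut vertex.

No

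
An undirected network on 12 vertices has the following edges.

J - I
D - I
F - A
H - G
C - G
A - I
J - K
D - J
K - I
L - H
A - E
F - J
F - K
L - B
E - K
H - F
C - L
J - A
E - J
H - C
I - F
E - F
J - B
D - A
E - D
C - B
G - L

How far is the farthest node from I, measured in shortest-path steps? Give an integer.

3

Distances from I: A:1, B:2, C:3, D:1, E:2, F:1, G:3, H:2, J:1, K:1, L:3.
The largest is 3 (to L, C, and G), so the eccentricity of I is 3.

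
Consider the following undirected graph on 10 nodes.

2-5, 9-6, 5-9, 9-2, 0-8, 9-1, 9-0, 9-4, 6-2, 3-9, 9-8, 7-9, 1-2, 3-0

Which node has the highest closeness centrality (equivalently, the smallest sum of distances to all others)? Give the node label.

Farness (sum of distances to all others) for each node — 0:15, 1:16, 2:14, 3:16, 4:17, 5:16, 6:16, 7:17, 8:16, 9:9.
The smallest farness is 9, for 9, so 9 has the highest closeness.

9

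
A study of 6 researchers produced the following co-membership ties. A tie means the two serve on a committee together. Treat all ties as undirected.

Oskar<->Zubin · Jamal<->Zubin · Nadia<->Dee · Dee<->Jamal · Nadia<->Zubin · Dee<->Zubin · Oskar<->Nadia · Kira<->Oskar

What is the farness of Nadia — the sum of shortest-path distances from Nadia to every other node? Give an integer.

7

Distances from Nadia: Dee:1, Jamal:2, Kira:2, Oskar:1, Zubin:1.
Sum = 1 + 2 + 2 + 1 + 1 = 7.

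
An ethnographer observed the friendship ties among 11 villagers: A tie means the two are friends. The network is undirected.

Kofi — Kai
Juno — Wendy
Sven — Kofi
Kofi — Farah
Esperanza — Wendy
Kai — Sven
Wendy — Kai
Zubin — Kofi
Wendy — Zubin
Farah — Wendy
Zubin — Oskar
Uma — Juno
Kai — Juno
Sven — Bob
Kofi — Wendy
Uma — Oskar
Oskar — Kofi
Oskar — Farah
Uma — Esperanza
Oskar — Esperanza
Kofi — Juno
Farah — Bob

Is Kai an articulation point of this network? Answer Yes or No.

No

Even without Kai, every remaining node can still reach every other (the residual graph is connected), so Kai is not a cut vertex.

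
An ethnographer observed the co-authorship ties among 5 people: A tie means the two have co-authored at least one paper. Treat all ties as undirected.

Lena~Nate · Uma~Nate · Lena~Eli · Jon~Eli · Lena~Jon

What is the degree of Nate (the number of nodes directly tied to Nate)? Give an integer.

Nate is directly tied to Lena and Uma. That is 2 neighbors, so the degree of Nate is 2.

2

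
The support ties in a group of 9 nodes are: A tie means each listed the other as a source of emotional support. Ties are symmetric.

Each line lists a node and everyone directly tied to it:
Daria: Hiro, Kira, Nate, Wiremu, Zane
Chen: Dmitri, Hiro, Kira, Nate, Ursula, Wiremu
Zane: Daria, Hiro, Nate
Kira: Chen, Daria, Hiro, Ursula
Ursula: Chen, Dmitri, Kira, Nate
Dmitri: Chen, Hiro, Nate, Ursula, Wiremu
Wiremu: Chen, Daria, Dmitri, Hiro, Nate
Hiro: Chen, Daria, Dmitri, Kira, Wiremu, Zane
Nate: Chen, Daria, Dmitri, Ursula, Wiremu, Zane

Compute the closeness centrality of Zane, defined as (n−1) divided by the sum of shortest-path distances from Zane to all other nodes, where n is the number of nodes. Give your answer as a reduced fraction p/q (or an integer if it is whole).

8/13

Distances from Zane: Chen:2, Daria:1, Dmitri:2, Hiro:1, Kira:2, Nate:1, Ursula:2, Wiremu:2. Sum = 13.
n = 9, so closeness = 8/13.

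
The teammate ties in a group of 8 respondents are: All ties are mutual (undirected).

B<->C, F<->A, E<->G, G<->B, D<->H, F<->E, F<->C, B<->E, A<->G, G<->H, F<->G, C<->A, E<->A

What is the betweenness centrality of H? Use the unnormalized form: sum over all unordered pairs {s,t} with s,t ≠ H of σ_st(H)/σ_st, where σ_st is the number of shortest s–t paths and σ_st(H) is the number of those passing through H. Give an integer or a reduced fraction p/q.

Pairs whose geodesics pass through H — D–G: 1; D–A: 1; D–F: 1; D–C: 3/3; D–B: 1; D–E: 1.
All other pairs contribute 0.
Summing the contributions gives betweenness(H) = 6.

6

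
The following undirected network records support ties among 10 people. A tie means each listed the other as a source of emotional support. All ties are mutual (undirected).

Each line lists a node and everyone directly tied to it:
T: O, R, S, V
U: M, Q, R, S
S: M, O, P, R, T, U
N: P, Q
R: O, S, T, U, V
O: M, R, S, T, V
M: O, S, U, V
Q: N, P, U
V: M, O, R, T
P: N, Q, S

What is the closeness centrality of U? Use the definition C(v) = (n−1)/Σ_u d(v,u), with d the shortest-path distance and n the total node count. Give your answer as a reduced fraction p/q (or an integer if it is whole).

9/14

Distances from U: M:1, N:2, O:2, P:2, Q:1, R:1, S:1, T:2, V:2. Sum = 14.
n = 10, so closeness = 9/14.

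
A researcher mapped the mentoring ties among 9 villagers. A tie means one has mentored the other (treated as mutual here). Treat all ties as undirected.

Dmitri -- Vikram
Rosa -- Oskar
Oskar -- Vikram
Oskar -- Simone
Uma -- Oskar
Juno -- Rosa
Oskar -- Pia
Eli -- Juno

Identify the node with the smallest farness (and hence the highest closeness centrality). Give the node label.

Oskar

Farness (sum of distances to all others) for each node — Dmitri:24, Eli:27, Juno:20, Oskar:12, Pia:19, Rosa:15, Simone:19, Uma:19, Vikram:17.
The smallest farness is 12, for Oskar, so Oskar has the highest closeness.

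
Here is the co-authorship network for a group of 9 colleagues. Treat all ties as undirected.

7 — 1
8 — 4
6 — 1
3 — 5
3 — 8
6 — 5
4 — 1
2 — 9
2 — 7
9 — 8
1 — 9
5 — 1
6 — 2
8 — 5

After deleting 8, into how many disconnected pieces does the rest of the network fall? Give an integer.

8's neighbors (3, 4, 5, and 9) remain reachable from one another through other ties, so the rest of the network stays in one piece.

1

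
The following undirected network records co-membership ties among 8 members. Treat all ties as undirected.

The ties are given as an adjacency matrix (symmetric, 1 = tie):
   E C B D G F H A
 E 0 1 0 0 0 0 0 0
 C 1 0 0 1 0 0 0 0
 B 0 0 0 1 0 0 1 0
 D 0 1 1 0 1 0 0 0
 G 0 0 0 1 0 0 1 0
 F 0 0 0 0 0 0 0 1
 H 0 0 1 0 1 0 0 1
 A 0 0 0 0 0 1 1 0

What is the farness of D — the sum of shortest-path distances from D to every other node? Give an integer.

14

Distances from D: A:3, B:1, C:1, E:2, F:4, G:1, H:2.
Sum = 3 + 1 + 1 + 2 + 4 + 1 + 2 = 14.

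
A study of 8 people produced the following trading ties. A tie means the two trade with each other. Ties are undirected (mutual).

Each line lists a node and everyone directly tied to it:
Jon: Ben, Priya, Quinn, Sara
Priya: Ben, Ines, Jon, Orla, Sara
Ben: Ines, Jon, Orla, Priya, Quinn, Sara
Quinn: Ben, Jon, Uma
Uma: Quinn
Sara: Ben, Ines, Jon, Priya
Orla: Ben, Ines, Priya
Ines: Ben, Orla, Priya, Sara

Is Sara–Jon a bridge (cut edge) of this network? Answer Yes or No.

Even without that edge, Sara still reaches Jon via Sara – Priya – Jon, so the network stays connected. Not a bridge.

No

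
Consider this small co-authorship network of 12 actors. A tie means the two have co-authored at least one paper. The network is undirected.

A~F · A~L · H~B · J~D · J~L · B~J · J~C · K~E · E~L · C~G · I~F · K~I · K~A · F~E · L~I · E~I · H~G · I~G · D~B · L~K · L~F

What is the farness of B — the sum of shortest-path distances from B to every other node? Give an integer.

Distances from B: A:3, C:2, D:1, E:3, F:3, G:2, H:1, I:3, J:1, K:3, L:2.
Sum = 3 + 2 + 1 + 3 + 3 + 2 + 1 + 3 + 1 + 3 + 2 = 24.

24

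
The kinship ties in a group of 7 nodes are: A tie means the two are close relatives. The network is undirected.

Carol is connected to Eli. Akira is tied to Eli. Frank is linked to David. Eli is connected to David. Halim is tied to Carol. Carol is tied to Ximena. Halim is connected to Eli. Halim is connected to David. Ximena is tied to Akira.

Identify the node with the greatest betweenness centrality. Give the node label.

Unnormalized betweenness of each node: Akira:7/6, Carol:17/6, David:5, Eli:35/6, Frank:0, Halim:5/3, Ximena:1/2.
Eli has the largest value, 35/6, making it the main broker — the node through which the most shortest paths run.

Eli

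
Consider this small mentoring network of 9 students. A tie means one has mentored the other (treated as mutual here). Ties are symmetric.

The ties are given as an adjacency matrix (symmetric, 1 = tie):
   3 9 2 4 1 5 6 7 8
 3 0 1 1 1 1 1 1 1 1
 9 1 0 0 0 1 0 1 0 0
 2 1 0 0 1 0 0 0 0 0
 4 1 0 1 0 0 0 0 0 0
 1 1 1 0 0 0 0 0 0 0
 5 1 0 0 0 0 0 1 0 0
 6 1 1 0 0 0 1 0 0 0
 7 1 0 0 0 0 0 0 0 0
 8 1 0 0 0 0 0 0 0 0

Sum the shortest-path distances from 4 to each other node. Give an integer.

Distances from 4: 1:2, 2:1, 3:1, 5:2, 6:2, 7:2, 8:2, 9:2.
Sum = 2 + 1 + 1 + 2 + 2 + 2 + 2 + 2 = 14.

14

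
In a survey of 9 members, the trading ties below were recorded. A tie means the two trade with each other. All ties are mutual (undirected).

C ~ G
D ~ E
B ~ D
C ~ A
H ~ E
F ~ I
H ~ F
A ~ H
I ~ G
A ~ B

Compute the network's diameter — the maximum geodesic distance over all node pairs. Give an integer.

4

Eccentricity of each node (its greatest distance to any other): A:3, B:4, C:3, D:4, E:4, F:3, G:4, H:3, I:4.
The maximum eccentricity is 4, realized for instance by the pair I–B via I – F – H – A – B. So the diameter is 4.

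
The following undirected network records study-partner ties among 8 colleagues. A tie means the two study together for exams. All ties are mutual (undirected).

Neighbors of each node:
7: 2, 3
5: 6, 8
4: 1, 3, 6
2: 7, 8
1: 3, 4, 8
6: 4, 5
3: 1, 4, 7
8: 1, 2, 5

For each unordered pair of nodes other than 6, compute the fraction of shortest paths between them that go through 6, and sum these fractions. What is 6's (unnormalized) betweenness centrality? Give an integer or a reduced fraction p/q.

Pairs whose geodesics pass through 6 — 3–5: 1/2; 4–5: 1.
All other pairs contribute 0.
Summing the contributions gives betweenness(6) = 3/2.

3/2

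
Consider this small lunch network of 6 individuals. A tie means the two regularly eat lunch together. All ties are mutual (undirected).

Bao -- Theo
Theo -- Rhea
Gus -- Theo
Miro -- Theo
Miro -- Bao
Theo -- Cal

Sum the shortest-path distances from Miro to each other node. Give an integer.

8

Distances from Miro: Bao:1, Cal:2, Gus:2, Rhea:2, Theo:1.
Sum = 1 + 2 + 2 + 2 + 1 = 8.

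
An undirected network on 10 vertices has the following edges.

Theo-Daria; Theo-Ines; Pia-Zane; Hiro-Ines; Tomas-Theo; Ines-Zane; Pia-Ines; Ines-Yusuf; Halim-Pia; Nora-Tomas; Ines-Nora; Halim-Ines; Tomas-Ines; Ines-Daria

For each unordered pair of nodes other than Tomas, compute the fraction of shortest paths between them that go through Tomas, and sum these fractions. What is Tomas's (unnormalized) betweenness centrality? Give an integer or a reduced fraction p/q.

Pairs whose geodesics pass through Tomas — Theo–Nora: 1/2.
All other pairs contribute 0.
Summing the contributions gives betweenness(Tomas) = 1/2.

1/2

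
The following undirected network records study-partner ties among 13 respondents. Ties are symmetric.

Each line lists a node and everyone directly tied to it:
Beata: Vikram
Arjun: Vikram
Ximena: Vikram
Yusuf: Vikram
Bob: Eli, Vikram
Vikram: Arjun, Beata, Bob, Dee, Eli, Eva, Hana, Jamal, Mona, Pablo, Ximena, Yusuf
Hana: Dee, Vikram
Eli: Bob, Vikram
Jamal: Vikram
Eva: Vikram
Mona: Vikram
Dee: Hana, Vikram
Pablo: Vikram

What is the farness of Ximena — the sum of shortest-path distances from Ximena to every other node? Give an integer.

23

Distances from Ximena: Arjun:2, Beata:2, Bob:2, Dee:2, Eli:2, Eva:2, Hana:2, Jamal:2, Mona:2, Pablo:2, Vikram:1, Yusuf:2.
Sum = 2 + 2 + 2 + 2 + 2 + 2 + 2 + 2 + 2 + 2 + 1 + 2 = 23.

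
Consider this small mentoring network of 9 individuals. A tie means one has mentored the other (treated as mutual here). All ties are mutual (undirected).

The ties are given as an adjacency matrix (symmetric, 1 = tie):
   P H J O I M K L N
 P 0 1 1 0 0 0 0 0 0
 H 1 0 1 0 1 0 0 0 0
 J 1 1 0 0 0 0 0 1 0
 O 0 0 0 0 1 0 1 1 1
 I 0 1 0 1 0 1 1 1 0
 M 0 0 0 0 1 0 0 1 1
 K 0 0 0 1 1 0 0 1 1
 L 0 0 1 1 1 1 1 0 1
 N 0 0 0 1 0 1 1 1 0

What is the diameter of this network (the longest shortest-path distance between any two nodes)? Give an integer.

3

Eccentricity of each node (its greatest distance to any other): H:3, I:2, J:2, K:3, L:2, M:3, N:3, O:3, P:3.
The maximum eccentricity is 3, realized for instance by the pair P–O via P – H – I – O. So the diameter is 3.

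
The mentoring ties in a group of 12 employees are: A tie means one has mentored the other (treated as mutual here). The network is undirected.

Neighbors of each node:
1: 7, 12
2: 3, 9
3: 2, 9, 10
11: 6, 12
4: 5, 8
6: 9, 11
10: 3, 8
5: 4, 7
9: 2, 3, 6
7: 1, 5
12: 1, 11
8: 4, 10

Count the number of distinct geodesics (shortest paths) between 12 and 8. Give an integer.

1

The shortest distance is 5, and the only length-5 path is 12–1–7–5–4–8. So there is exactly 1 shortest path.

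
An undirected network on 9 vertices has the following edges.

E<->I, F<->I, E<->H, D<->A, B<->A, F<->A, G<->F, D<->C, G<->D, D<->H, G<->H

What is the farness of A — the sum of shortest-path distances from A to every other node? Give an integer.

14

Distances from A: B:1, C:2, D:1, E:3, F:1, G:2, H:2, I:2.
Sum = 1 + 2 + 1 + 3 + 1 + 2 + 2 + 2 = 14.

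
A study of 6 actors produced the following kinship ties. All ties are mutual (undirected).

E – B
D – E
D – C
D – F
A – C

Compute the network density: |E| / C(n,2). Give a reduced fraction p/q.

1/3

There are 5 edges and 6 nodes, so the maximum possible is C(6,2) = 15.
Density = 5/15 = 1/3.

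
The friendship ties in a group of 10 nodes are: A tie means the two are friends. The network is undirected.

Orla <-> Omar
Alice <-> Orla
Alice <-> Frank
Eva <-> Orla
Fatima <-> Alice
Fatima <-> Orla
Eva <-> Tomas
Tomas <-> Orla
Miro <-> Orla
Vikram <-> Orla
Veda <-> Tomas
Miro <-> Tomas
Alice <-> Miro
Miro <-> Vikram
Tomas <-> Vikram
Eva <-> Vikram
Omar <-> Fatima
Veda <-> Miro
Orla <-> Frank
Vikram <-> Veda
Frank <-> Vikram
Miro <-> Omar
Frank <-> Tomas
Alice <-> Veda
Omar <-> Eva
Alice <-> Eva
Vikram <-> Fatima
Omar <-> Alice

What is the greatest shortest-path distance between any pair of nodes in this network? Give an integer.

Eccentricity of each node (its greatest distance to any other): Alice:2, Eva:2, Fatima:2, Frank:2, Miro:2, Omar:2, Orla:2, Tomas:2, Veda:2, Vikram:2.
The maximum eccentricity is 2, realized for instance by the pair Alice–Vikram via Alice – Fatima – Vikram. So the diameter is 2.

2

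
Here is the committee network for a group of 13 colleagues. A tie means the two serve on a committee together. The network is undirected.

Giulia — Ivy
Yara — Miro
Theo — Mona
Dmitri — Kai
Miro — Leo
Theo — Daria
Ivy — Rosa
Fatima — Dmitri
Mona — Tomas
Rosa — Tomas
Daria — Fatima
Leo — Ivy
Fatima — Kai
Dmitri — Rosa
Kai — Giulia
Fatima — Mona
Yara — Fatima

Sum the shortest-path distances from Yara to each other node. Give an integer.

27

Distances from Yara: Daria:2, Dmitri:2, Fatima:1, Giulia:3, Ivy:3, Kai:2, Leo:2, Miro:1, Mona:2, Rosa:3, Theo:3, Tomas:3.
Sum = 2 + 2 + 1 + 3 + 3 + 2 + 2 + 1 + 2 + 3 + 3 + 3 = 27.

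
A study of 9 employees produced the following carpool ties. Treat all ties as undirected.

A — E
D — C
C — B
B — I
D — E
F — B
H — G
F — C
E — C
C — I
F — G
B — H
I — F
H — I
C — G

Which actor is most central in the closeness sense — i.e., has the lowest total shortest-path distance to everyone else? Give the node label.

Farness (sum of distances to all others) for each node — A:21, B:13, C:10, D:15, E:14, F:13, G:14, H:17, I:13.
The smallest farness is 10, for C, so C has the highest closeness.

C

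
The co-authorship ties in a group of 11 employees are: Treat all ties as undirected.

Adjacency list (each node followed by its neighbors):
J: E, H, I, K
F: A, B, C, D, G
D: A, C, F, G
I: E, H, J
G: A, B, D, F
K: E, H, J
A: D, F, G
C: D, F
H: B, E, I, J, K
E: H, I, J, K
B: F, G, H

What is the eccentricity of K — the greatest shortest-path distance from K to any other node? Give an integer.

Distances from K: A:4, B:2, C:4, D:4, E:1, F:3, G:3, H:1, I:2, J:1.
The largest is 4 (to D, A, and C), so the eccentricity of K is 4.

4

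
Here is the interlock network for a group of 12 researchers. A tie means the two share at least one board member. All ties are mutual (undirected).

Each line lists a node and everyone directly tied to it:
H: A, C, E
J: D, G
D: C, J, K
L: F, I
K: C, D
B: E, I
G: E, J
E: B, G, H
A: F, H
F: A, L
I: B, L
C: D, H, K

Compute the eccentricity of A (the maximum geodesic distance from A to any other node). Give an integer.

Distances from A: B:3, C:2, D:3, E:2, F:1, G:3, H:1, I:3, J:4, K:3, L:2.
The largest is 4 (to J), so the eccentricity of A is 4.

4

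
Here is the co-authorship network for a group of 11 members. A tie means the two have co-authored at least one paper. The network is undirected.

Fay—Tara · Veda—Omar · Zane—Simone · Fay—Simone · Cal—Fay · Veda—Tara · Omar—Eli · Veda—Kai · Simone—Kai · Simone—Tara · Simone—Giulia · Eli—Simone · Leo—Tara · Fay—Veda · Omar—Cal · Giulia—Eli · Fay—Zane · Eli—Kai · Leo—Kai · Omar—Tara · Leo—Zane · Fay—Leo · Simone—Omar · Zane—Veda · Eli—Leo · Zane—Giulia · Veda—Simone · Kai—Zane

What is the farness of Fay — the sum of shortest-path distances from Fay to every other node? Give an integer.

Distances from Fay: Cal:1, Eli:2, Giulia:2, Kai:2, Leo:1, Omar:2, Simone:1, Tara:1, Veda:1, Zane:1.
Sum = 1 + 2 + 2 + 2 + 1 + 2 + 1 + 1 + 1 + 1 = 14.

14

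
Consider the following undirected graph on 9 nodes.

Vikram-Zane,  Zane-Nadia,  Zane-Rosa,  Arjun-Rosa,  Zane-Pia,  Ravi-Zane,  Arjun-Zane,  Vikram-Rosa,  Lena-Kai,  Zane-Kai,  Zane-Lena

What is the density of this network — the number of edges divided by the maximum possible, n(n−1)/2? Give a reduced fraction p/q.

11/36

There are 11 edges and 9 nodes, so the maximum possible is C(9,2) = 36.
Density = 11/36.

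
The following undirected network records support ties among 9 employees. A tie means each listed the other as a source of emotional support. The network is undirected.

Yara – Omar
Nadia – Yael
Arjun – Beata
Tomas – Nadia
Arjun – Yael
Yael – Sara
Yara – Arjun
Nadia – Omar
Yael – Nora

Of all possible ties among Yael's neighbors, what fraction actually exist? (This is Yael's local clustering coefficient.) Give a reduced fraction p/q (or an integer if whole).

0

Yael's neighbors: Arjun, Nadia, Nora, and Sara (k = 4).
Possible neighbor pairs: C(4,2) = 6. Edges among them: none → e = 0.
Clustering(Yael) = 0/6 = 0.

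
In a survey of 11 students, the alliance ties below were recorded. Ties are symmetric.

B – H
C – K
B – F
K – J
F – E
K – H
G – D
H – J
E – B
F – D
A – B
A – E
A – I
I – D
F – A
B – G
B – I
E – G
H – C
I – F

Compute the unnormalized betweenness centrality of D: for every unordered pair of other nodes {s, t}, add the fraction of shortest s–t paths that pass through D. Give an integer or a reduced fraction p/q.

5/6

Pairs whose geodesics pass through D — F–G: 1/3; G–I: 1/2.
All other pairs contribute 0.
Summing the contributions gives betweenness(D) = 5/6.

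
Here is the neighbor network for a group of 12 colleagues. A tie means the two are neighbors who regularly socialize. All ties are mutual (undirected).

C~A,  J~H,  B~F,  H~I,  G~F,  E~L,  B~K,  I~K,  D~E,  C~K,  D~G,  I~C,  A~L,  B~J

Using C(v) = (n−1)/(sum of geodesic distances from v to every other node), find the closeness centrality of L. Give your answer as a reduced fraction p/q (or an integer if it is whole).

11/32

Distances from L: A:1, B:4, C:2, D:2, E:1, F:4, G:3, H:4, I:3, J:5, K:3. Sum = 32.
n = 12, so closeness = 11/32.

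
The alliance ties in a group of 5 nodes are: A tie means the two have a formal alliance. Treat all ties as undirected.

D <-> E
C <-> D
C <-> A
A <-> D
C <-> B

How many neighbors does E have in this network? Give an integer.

E is directly tied to D. That is 1 neighbor, so the degree of E is 1.

1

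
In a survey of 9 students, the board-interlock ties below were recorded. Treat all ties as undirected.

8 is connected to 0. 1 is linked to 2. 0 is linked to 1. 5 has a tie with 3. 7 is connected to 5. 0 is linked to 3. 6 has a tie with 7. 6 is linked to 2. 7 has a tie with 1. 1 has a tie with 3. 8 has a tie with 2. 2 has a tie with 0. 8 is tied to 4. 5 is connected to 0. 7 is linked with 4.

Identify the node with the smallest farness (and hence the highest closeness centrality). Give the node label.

0

Farness (sum of distances to all others) for each node — 0:11, 1:12, 2:12, 3:15, 4:15, 5:13, 6:15, 7:12, 8:13.
The smallest farness is 11, for 0, so 0 has the highest closeness.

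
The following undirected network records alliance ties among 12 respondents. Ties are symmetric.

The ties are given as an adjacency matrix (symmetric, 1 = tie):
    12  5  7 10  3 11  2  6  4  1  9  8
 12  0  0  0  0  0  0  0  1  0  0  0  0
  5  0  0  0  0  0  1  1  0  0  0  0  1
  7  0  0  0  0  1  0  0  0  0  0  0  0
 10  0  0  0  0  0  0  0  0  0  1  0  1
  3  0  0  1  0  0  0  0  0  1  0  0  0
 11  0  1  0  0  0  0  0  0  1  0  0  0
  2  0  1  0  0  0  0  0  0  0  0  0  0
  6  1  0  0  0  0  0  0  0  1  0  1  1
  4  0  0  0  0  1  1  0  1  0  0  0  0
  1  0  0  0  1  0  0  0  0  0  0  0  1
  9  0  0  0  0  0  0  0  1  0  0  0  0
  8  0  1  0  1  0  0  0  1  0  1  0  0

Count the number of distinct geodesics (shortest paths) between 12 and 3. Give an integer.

The shortest distance is 3, and the only length-3 path is 12–6–4–3. So there is exactly 1 shortest path.

1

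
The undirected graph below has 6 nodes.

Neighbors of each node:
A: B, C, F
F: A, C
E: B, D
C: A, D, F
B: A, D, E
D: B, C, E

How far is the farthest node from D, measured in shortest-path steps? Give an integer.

Distances from D: A:2, B:1, C:1, E:1, F:2.
The largest is 2 (to A and F), so the eccentricity of D is 2.

2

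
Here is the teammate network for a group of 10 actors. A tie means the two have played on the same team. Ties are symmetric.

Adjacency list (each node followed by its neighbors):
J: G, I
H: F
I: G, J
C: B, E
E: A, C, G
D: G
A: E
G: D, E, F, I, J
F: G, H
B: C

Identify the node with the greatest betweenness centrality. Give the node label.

Unnormalized betweenness of each node: A:0, B:0, C:8, D:0, E:20, F:8, G:28, H:0, I:0, J:0.
G has the largest value, 28, making it the main broker — the node through which the most shortest paths run.

G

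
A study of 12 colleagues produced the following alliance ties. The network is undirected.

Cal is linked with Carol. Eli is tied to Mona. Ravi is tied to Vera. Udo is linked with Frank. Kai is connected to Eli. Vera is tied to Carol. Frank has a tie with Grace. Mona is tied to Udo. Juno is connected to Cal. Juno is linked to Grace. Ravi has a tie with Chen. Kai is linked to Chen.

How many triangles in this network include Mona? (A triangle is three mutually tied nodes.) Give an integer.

0

Mona's neighbors are Eli and Udo, but none of them are tied to each other, so no triangle contains Mona.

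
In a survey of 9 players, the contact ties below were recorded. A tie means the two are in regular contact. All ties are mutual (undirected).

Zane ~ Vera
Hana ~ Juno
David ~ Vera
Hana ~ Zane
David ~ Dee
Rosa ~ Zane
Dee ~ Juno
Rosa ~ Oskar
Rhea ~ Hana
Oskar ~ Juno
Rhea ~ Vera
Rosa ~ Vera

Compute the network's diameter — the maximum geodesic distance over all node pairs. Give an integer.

3

Eccentricity of each node (its greatest distance to any other): David:3, Dee:3, Hana:3, Juno:3, Oskar:3, Rhea:3, Rosa:3, Vera:3, Zane:3.
The maximum eccentricity is 3, realized for instance by the pair Juno–Vera via Juno – Oskar – Rosa – Vera. So the diameter is 3.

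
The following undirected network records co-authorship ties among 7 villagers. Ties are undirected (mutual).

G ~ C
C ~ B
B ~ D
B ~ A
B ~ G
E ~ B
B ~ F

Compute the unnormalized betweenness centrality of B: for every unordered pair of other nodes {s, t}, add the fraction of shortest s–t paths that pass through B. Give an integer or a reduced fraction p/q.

Pairs whose geodesics pass through B — C–F: 1; C–D: 1; C–E: 1; C–A: 1; F–G: 1; F–D: 1; F–E: 1; F–A: 1; G–D: 1; G–E: 1; G–A: 1; D–E: 1; D–A: 1; E–A: 1.
All other pairs contribute 0.
Summing the contributions gives betweenness(B) = 14.

14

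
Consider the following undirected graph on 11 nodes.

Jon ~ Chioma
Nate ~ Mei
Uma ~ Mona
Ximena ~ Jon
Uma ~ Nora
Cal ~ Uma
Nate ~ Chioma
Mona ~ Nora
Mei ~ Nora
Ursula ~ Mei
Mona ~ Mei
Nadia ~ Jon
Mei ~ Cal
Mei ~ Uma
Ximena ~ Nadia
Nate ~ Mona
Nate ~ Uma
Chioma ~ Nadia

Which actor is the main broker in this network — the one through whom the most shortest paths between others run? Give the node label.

Nate

Unnormalized betweenness of each node: Cal:0, Chioma:21, Jon:4, Mei:85/6, Mona:5/3, Nadia:4, Nate:24, Nora:0, Uma:31/6, Ursula:0, Ximena:0.
Nate has the largest value, 24, making it the main broker — the node through which the most shortest paths run.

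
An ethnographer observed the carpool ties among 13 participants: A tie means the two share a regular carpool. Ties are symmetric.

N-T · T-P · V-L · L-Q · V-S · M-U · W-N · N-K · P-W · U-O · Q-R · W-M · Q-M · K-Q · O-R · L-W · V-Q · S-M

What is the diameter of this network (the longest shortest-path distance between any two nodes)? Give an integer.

5

Eccentricity of each node (its greatest distance to any other): K:3, L:3, M:3, N:4, O:5, P:4, Q:3, R:4, S:4, T:5, U:4, V:4, W:3.
The maximum eccentricity is 5, realized for instance by the pair O–T via O – R – Q – K – N – T. So the diameter is 5.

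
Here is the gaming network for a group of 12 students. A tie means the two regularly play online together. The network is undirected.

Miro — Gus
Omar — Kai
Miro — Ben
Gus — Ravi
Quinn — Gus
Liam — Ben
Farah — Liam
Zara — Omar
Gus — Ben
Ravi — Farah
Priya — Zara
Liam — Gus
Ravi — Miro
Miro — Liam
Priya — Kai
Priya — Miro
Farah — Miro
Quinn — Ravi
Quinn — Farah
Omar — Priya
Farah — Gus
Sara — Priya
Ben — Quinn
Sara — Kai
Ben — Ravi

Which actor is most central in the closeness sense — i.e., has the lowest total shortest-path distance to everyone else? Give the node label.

Miro

Farness (sum of distances to all others) for each node — Ben:21, Farah:21, Gus:20, Kai:26, Liam:22, Miro:16, Omar:26, Priya:18, Quinn:27, Ravi:21, Sara:27, Zara:27.
The smallest farness is 16, for Miro, so Miro has the highest closeness.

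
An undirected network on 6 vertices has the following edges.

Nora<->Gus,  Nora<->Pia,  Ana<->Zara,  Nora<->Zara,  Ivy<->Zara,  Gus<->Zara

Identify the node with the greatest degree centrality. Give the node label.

Zara

Degrees — Ana:1, Gus:2, Ivy:1, Nora:3, Pia:1, Zara:4.
The maximum is 4, attained only by Zara.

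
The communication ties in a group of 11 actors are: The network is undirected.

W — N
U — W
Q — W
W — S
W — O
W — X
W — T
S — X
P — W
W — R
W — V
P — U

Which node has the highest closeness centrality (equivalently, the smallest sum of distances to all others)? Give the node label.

Farness (sum of distances to all others) for each node — N:19, O:19, P:18, Q:19, R:19, S:18, T:19, U:18, V:19, W:10, X:18.
The smallest farness is 10, for W, so W has the highest closeness.

W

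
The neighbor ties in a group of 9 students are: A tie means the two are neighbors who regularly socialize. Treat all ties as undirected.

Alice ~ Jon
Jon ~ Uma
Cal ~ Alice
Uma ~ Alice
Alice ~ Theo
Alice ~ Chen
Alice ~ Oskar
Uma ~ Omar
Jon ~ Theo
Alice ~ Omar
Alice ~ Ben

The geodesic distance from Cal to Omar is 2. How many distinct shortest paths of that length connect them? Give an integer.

The shortest distance is 2, and the only length-2 path is Cal–Alice–Omar. So there is exactly 1 shortest path.

1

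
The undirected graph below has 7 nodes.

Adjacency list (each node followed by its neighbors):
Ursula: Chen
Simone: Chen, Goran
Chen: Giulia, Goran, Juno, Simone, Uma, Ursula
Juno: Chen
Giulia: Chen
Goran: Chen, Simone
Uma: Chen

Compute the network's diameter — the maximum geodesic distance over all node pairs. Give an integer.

Eccentricity of each node (its greatest distance to any other): Chen:1, Giulia:2, Goran:2, Juno:2, Simone:2, Uma:2, Ursula:2.
The maximum eccentricity is 2, realized for instance by the pair Juno–Goran via Juno – Chen – Goran. So the diameter is 2.

2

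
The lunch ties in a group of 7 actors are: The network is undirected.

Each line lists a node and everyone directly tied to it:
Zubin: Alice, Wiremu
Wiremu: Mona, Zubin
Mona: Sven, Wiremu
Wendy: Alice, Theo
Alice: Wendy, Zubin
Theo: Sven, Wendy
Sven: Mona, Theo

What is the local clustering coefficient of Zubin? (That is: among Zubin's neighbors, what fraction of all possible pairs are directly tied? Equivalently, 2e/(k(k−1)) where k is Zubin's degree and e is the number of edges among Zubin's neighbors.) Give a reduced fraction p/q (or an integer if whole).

Zubin's neighbors: Alice and Wiremu (k = 2).
Possible neighbor pairs: C(2,2) = 1. Edges among them: none → e = 0.
Clustering(Zubin) = 0/1.

0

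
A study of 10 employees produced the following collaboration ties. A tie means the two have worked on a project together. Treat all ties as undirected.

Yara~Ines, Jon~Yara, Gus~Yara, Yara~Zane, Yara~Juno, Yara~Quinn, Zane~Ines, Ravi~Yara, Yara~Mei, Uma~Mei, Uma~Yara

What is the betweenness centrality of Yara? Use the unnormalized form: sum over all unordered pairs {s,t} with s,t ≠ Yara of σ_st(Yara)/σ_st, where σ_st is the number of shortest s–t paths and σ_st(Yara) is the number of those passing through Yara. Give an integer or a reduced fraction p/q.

34

Pairs whose geodesics pass through Yara — Ravi–Jon: 1; Ravi–Gus: 1; Ravi–Quinn: 1; Ravi–Zane: 1; Ravi–Uma: 1; Ravi–Juno: 1; Ravi–Ines: 1; Ravi–Mei: 1; Jon–Gus: 1; Jon–Quinn: 1; Jon–Zane: 1; Jon–Uma: 1; Jon–Juno: 1; Jon–Ines: 1 … (+20 more pairs).
All other pairs contribute 0.
Summing the contributions gives betweenness(Yara) = 34.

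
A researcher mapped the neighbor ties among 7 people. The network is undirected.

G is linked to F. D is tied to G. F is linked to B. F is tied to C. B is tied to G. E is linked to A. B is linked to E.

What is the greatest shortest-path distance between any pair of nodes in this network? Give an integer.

Eccentricity of each node (its greatest distance to any other): A:4, B:2, C:4, D:4, E:3, F:3, G:3.
The maximum eccentricity is 4, realized for instance by the pair D–A via D – G – B – E – A. So the diameter is 4.

4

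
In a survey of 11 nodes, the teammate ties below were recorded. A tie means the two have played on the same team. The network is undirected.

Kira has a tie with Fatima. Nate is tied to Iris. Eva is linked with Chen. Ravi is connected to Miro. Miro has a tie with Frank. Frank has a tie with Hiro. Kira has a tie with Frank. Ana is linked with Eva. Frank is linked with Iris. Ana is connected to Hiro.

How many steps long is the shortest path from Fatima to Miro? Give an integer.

One shortest route is Fatima – Kira – Frank – Miro, which uses 3 edges, and at distance 2 from Fatima we only reach {Frank}, which does not include Miro. So d(Fatima,Miro) = 3.

3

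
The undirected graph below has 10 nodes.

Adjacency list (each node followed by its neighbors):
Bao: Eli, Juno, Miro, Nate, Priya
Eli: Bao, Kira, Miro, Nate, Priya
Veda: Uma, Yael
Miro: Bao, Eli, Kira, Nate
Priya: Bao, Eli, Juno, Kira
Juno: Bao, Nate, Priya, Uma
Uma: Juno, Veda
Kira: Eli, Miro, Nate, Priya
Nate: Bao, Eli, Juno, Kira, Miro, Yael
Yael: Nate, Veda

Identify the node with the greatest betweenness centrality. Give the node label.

Unnormalized betweenness of each node: Bao:5/2, Eli:13/12, Juno:8, Kira:5/6, Miro:1/4, Nate:149/12, Priya:23/12, Uma:5/2, Veda:1, Yael:9/2.
Nate has the largest value, 149/12, making it the main broker — the node through which the most shortest paths run.

Nate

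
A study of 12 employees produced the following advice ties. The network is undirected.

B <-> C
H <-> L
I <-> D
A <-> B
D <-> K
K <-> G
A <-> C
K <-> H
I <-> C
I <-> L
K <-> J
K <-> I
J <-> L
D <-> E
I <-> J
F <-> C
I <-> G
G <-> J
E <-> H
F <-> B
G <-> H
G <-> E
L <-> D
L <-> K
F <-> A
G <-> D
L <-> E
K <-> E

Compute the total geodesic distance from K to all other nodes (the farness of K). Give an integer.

18

Distances from K: A:3, B:3, C:2, D:1, E:1, F:3, G:1, H:1, I:1, J:1, L:1.
Sum = 3 + 3 + 2 + 1 + 1 + 3 + 1 + 1 + 1 + 1 + 1 = 18.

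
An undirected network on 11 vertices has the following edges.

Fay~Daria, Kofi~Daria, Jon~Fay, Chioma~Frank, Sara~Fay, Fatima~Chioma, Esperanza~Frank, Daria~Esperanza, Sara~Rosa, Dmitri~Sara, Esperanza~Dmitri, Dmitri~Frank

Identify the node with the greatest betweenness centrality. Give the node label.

Frank

Unnormalized betweenness of each node: Chioma:9, Daria:14, Dmitri:11, Esperanza:11, Fatima:0, Fay:13, Frank:16, Jon:0, Kofi:0, Rosa:0, Sara:14.
Frank has the largest value, 16, making it the main broker — the node through which the most shortest paths run.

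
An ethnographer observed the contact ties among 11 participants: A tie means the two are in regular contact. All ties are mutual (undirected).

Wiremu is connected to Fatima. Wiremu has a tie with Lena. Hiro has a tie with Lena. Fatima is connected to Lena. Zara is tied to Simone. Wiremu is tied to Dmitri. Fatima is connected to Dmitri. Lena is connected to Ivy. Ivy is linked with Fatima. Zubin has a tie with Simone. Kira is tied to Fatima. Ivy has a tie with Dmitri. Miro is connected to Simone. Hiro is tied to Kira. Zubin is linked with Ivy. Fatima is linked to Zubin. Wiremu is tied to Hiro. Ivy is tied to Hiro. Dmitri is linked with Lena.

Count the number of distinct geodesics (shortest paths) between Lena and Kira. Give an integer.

2

The shortest distance is 2. The length-2 paths are: Lena–Fatima–Kira; Lena–Hiro–Kira.
That gives 2 distinct shortest paths.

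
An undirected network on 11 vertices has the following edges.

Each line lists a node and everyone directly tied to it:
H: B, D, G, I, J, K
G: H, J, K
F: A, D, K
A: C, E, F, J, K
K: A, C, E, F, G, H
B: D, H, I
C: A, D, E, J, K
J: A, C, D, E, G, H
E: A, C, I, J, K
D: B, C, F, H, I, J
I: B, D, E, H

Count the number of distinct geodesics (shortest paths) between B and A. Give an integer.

The shortest distance is 3. The length-3 paths are: B–H–J–A; B–D–J–A; B–D–F–A; B–I–E–A; B–H–K–A; B–D–C–A.
That gives 6 distinct shortest paths.

6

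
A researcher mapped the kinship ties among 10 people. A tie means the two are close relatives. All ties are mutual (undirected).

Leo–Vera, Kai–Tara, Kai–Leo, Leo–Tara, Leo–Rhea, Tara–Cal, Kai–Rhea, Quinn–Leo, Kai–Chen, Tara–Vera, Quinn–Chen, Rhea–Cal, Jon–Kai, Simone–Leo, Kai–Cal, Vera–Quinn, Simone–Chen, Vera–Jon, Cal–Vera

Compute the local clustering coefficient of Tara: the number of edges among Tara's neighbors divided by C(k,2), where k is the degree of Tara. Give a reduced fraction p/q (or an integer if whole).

Tara's neighbors: Cal, Kai, Leo, and Vera (k = 4).
Possible neighbor pairs: C(4,2) = 6. Edges among them: Cal–Kai, Cal–Vera, Kai–Leo, Leo–Vera → e = 4.
Clustering(Tara) = 4/6 = 2/3.

2/3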